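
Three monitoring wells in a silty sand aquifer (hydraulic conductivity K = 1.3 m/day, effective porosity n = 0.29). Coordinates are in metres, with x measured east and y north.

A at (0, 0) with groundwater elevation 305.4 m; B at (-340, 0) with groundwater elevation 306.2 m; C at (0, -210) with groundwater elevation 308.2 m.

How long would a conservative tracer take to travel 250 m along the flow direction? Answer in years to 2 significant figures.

∂h/∂x = (306.2 − 305.4) / (-340 − 0) = -0.002353
∂h/∂y = (308.2 − 305.4) / (-210 − 0) = -0.01333
|∇h| = √(-0.002353² + -0.01333²) = 0.01354
Seepage velocity v = K·i/n = 1.3 × 0.01354 / 0.29 = 0.0607 m/day.
t = 250 / 0.0607 = 4119 days = 11.3 years.

11 years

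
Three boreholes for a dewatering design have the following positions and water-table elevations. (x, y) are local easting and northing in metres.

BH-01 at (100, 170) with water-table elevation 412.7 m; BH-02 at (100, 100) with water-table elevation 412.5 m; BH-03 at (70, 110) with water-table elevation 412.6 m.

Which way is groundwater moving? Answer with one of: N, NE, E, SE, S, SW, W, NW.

SE

Taking BH-01 as reference: BH-02−BH-01 = (0, -70, -0.2); BH-03−BH-01 = (-30, -60, -0.1).
Determinant of the coordinate differences = 0·(-60) − (-30)·(-70) = -2100.
∂h/∂x = [(-0.2)·(-60) − (-0.1)·(-70)] / -2100 = -0.002381
∂h/∂y = [0·(-0.1) − (-30)·(-0.2)] / -2100 = +0.002857
Flow = −∇h = (+0.002381 east, -0.002857 north), which points southeast.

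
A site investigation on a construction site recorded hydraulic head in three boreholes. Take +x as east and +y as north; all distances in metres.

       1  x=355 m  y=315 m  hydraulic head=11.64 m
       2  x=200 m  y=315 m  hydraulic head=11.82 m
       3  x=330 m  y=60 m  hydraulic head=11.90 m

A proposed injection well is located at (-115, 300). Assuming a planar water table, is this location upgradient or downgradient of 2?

upgradient

Differences from 1: to 2 (Δx, Δy, Δh) = (-155, 0, +0.18); to 3 = (-25, -255, +0.26).
Solve a·Δx + b·Δy = Δh: det = (-155)·(-255) − (-25)·0 = 39525.
∂h/∂x = [(+0.18)·(-255) − (+0.26)·0] / 39525 = -0.001161
∂h/∂y = [(-155)·(+0.26) − (-25)·(+0.18)] / 39525 = -0.0009058
Head at (-115, 300) = 11.64 + (-0.001161)·(-470) + (-0.0009058)·(-15) = 12.20 m.
That is higher than the 11.82 m at 2, so the point is upgradient.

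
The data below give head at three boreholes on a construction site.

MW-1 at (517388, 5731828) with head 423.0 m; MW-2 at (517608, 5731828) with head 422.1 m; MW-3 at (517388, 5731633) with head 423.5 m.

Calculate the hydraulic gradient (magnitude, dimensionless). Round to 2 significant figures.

∂h/∂x = (422.1 − 423.0) / (517608 − 517388) = -0.004091
∂h/∂y = (423.5 − 423.0) / (5731633 − 5731828) = -0.002564
|∇h| = √(-0.004091² + -0.002564²) = 0.004828

0.0048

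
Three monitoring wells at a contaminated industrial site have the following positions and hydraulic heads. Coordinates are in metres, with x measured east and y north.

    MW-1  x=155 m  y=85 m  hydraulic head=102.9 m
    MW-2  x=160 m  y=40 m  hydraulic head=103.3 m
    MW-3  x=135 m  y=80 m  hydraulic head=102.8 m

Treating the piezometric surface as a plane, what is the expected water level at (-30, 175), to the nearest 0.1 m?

100.9 m

Differences from MW-1: to MW-2 (Δx, Δy, Δh) = (5, -45, +0.4); to MW-3 = (-20, -5, -0.1).
Solve a·Δx + b·Δy = Δh: det = 5·(-5) − (-20)·(-45) = -925.
∂h/∂x = [(+0.4)·(-5) − (-0.1)·(-45)] / -925 = +0.007027
∂h/∂y = [5·(-0.1) − (-20)·(+0.4)] / -925 = -0.008108
h(-30, 175) = 102.9 + (+0.007027)·(-185) + (-0.008108)·(90) = 102.9 -1.300 -0.730 = 100.870 m.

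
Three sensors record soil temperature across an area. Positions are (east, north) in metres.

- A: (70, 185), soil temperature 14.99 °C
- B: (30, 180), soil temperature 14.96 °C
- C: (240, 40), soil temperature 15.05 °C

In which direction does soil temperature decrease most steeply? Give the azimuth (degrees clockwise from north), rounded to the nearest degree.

240°

Differences from A: to B (Δx, Δy, Δh) = (-40, -5, -0.03); to C = (170, -145, +0.06).
Determinant of the coordinate differences = (-40)·(-145) − 170·(-5) = 6650.
∂T/∂x = [(-0.03)·(-145) − (+0.06)·(-5)] / 6650 = +0.0006992
∂T/∂y = [(-40)·(+0.06) − 170·(-0.03)] / 6650 = +0.0004060
Steepest decrease is along −∇f: components (-0.0006992 E, -0.0004060 N).
Azimuth = atan2(-0.0006992, -0.0004060) = 239.9° ≈ 240°.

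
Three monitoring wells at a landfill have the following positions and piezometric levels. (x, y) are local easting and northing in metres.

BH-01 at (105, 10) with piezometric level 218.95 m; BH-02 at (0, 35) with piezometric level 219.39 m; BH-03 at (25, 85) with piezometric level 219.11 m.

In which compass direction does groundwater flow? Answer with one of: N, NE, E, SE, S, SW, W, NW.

NE

Differences from BH-01: to BH-02 (Δx, Δy, Δh) = (-105, 25, +0.44); to BH-03 = (-80, 75, +0.16).
Determinant of the coordinate differences = (-105)·75 − (-80)·25 = -5875.
∂h/∂x = [(+0.44)·75 − (+0.16)·25] / -5875 = -0.004936
∂h/∂y = [(-105)·(+0.16) − (-80)·(+0.44)] / -5875 = -0.003132
Flow = −∇h = (+0.004936 east, +0.003132 north), which points northeast.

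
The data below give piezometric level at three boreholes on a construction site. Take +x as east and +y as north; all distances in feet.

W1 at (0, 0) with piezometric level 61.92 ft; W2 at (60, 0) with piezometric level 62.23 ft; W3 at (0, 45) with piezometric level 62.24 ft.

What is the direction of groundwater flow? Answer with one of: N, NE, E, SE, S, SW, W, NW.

SW

∂h/∂x = (62.23 − 61.92) / (60 − 0) = +0.005167
∂h/∂y = (62.24 − 61.92) / (45 − 0) = +0.007111
Flow = −∇h = (-0.005167 east, -0.007111 north), which points southwest.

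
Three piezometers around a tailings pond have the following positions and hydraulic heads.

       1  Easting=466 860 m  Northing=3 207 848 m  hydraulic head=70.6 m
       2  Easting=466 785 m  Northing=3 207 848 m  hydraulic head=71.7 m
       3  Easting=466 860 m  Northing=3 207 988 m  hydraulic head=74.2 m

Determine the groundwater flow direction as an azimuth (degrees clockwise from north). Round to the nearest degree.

150°

∂h/∂x = (71.7 − 70.6) / (466785 − 466860) = -0.01467
∂h/∂y = (74.2 − 70.6) / (3207988 − 3207848) = +0.02571
Flow direction (−∇h) has components (+0.01467 E, -0.02571 N).
Azimuth = atan2(E, N) = atan2(+0.01467, -0.02571) = 150.3° ≈ 150°.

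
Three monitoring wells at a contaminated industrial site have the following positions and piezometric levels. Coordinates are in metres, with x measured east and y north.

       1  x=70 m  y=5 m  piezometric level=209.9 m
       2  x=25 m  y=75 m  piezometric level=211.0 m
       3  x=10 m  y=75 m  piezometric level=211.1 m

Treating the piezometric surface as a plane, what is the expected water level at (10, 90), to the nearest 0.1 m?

Taking 1 as reference: 2−1 = (-45, 70, +1.1); 3−1 = (-60, 70, +1.2).
Determinant of the coordinate differences = (-45)·70 − (-60)·70 = 1050.
∂h/∂x = [(+1.1)·70 − (+1.2)·70] / 1050 = -0.006667
∂h/∂y = [(-45)·(+1.2) − (-60)·(+1.1)] / 1050 = +0.01143
h(10, 90) = 209.9 + (-0.006667)·(-60) + (+0.01143)·(85) = 209.9 +0.400 +0.971 = 211.271 m.

211.3 m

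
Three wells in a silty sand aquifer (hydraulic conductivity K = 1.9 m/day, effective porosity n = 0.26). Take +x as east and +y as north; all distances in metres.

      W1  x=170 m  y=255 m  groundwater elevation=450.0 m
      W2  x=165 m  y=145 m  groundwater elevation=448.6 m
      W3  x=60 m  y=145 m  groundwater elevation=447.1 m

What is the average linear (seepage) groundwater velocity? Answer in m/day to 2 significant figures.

Differences from W1: to W2 (Δx, Δy, Δh) = (-5, -110, -1.4); to W3 = (-110, -110, -2.9).
Determinant of the coordinate differences = (-5)·(-110) − (-110)·(-110) = -11550.
∂h/∂x = [(-1.4)·(-110) − (-2.9)·(-110)] / -11550 = +0.01429
∂h/∂y = [(-5)·(-2.9) − (-110)·(-1.4)] / -11550 = +0.01208
|∇h| = √(0.01429² + 0.01208²) = 0.01871
Seepage velocity v = K·i/n = 1.9 × 0.01871 / 0.26 = 0.1367 m/day.

0.14 m/day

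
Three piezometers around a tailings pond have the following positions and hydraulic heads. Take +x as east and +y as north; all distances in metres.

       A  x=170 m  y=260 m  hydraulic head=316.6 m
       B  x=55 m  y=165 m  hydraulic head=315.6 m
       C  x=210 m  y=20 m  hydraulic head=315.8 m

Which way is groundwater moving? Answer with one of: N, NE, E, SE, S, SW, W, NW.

Three-point gradient (reference A): Δ to B = (-115, -95, -1.0), Δ to C = (40, -240, -0.8).
∂h/∂x = +0.005223, ∂h/∂y = +0.004204 (det = 31400).
Flow = −∇h = (-0.005223 east, -0.004204 north), which points southwest.

SW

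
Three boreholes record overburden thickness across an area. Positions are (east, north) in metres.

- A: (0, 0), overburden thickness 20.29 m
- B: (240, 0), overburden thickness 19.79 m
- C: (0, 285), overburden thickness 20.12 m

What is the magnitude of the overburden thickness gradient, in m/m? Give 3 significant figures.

0.00217 m/m

∂d/∂x = (19.79 − 20.29) / (240 − 0) = -0.002083
∂d/∂y = (20.12 − 20.29) / (285 − 0) = -0.0005965
|∇f| = √(-0.002083² + -0.0005965²) = 0.002167 m/m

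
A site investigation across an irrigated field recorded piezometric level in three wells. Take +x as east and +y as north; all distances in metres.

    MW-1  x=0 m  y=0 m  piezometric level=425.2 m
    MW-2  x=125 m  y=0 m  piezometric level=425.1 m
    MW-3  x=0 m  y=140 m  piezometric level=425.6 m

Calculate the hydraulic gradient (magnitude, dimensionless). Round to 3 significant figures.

0.00297

∂h/∂x = (425.1 − 425.2) / (125 − 0) = -0.0008000
∂h/∂y = (425.6 − 425.2) / (140 − 0) = +0.002857
|∇h| = √(-0.0008000² + 0.002857²) = 0.002967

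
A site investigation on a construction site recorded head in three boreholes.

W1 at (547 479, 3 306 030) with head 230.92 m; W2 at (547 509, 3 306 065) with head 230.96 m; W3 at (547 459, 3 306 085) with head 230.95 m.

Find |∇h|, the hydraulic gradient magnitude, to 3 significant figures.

Differences from W1: to W2 (Δx, Δy, Δh) = (30, 35, +0.04); to W3 = (-20, 55, +0.03).
Determinant of the coordinate differences = 30·55 − (-20)·35 = 2350.
∂h/∂x = [(+0.04)·55 − (+0.03)·35] / 2350 = +0.0004894
∂h/∂y = [30·(+0.03) − (-20)·(+0.04)] / 2350 = +0.0007234
|∇h| = √(0.0004894² + 0.0007234²) = 0.0008734

0.000873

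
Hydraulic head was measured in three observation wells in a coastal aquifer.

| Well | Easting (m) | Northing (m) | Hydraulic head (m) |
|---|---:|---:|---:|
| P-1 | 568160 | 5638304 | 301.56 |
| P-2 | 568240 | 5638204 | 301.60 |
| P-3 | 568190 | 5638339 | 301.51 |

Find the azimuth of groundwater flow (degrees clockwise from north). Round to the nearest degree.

Three-point gradient (reference P-1): Δ to P-2 = (80, -100, +0.04), Δ to P-3 = (30, 35, -0.05).
∂h/∂x = -0.0006207, ∂h/∂y = -0.0008966 (det = 5800).
Flow direction (−∇h) has components (+0.0006207 E, +0.0008966 N).
Azimuth = atan2(E, N) = atan2(+0.0006207, +0.0008966) = 34.7° ≈ 035°.

035°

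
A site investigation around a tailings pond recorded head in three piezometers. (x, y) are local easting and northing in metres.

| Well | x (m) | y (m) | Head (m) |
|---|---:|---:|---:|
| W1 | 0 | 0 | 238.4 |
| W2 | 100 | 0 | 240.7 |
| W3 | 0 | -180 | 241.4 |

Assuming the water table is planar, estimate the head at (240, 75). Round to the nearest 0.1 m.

242.7 m

∂h/∂x = (240.7 − 238.4) / (100 − 0) = +0.02300
∂h/∂y = (241.4 − 238.4) / (-180 − 0) = -0.01667
h(240, 75) = 238.4 + (+0.02300)·(240) + (-0.01667)·(75) = 238.4 +5.520 -1.250 = 242.670 m.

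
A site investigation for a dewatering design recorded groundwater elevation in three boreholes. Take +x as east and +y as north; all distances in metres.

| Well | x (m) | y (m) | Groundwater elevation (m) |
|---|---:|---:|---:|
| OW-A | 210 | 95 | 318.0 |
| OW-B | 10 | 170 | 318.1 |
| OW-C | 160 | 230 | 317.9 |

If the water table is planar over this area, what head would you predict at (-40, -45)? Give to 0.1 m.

318.4 m

With h = a·x + b·y + c and OW-A as origin, the differences give:
  (-200)·a + 75·b = +0.1
  (-50)·a + 135·b = -0.1
Eliminate b (×135 and ×75, subtract): -23250·a = 21.00 → a = ∂h/∂x = -0.0009032
Back-substitute: b = ∂h/∂y = -0.001075.
h(-40, -45) = 318.0 + (-0.0009032)·(-250) + (-0.001075)·(-140) = 318.0 +0.226 +0.151 = 318.376 m.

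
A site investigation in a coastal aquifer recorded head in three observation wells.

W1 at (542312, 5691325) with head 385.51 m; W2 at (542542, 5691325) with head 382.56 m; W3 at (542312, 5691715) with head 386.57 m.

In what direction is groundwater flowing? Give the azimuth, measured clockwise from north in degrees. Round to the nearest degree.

102°

∂h/∂x = (382.56 − 385.51) / (542542 − 542312) = -0.01283
∂h/∂y = (386.57 − 385.51) / (5691715 − 5691325) = +0.002718
Flow direction (−∇h) has components (+0.01283 E, -0.002718 N).
Azimuth = atan2(E, N) = atan2(+0.01283, -0.002718) = 102.0° ≈ 102°.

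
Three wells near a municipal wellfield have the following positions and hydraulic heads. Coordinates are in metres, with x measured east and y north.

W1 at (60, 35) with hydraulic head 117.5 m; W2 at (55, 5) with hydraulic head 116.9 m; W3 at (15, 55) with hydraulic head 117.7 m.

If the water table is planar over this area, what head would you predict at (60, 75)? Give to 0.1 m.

118.3 m

Differences from W1: to W2 (Δx, Δy, Δh) = (-5, -30, -0.6); to W3 = (-45, 20, +0.2).
Solve a·Δx + b·Δy = Δh: det = (-5)·20 − (-45)·(-30) = -1450.
∂h/∂x = [(-0.6)·20 − (+0.2)·(-30)] / -1450 = +0.004138
∂h/∂y = [(-5)·(+0.2) − (-45)·(-0.6)] / -1450 = +0.01931
h(60, 75) = 117.5 + (+0.004138)·(0) + (+0.01931)·(40) = 117.5 +0.000 +0.772 = 118.272 m.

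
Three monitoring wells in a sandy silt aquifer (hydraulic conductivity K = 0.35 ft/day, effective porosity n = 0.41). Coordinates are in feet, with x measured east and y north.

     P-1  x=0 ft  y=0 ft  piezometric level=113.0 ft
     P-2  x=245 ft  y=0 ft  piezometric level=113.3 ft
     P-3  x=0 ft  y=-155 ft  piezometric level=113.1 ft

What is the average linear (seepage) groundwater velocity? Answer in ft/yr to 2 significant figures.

∂h/∂x = (113.3 − 113.0) / (245 − 0) = +0.001224
∂h/∂y = (113.1 − 113.0) / (-155 − 0) = -0.0006452
|∇h| = √(0.001224² + -0.0006452²) = 0.001384
Seepage velocity v = K·i/n = 0.35 × 0.001384 / 0.41 = 0.001181 ft/day = 0.4314 ft/yr.

0.43 ft/yr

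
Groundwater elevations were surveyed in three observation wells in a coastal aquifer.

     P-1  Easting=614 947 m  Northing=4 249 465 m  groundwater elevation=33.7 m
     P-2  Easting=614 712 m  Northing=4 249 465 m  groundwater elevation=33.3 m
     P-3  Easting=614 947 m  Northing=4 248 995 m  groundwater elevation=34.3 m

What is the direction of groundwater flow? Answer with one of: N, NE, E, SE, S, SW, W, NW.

∂h/∂x = (33.3 − 33.7) / (614712 − 614947) = +0.001702
∂h/∂y = (34.3 − 33.7) / (4248995 − 4249465) = -0.001277
Flow = −∇h = (-0.001702 east, +0.001277 north), which points northwest.

NW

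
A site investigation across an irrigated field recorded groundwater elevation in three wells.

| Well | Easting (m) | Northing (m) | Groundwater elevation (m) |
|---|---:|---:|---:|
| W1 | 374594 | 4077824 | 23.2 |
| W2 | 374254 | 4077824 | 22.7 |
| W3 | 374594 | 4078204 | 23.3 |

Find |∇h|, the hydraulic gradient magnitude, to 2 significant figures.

0.0015

∂h/∂x = (22.7 − 23.2) / (374254 − 374594) = +0.001471
∂h/∂y = (23.3 − 23.2) / (4078204 − 4077824) = +0.0002632
|∇h| = √(0.001471² + 0.0002632²) = 0.001494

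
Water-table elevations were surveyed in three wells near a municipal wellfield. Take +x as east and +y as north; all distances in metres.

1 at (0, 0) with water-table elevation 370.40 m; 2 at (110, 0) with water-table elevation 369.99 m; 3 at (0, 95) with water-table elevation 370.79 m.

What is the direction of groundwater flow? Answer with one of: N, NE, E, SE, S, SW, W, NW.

SE

∂h/∂x = (369.99 − 370.40) / (110 − 0) = -0.003727
∂h/∂y = (370.79 − 370.40) / (95 − 0) = +0.004105
Flow = −∇h = (+0.003727 east, -0.004105 north), which points southeast.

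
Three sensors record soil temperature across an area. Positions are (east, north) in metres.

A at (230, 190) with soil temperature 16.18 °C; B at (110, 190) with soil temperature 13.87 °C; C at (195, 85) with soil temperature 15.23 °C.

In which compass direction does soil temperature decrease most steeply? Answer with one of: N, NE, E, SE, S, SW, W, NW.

With T = a·x + b·y + c and A as origin, the differences give:
  (-120)·a + 0·b = -2.31
  (-35)·a + (-105)·b = -0.95
Eliminate b (×(-105) and ×0, subtract): 12600·a = 242.550 → a = ∂T/∂x = +0.01925
Back-substitute: b = ∂T/∂y = +0.002631.
Steepest decrease is along −∇f = (-0.01925 E, -0.002631 N) → west.

W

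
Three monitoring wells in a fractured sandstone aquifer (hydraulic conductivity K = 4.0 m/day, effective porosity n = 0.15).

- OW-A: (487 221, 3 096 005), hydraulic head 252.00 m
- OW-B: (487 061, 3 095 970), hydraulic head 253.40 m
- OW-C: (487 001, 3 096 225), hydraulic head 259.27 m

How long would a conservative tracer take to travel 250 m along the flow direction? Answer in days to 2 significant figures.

390 days

Taking OW-A as reference: OW-B−OW-A = (-160, -35, +1.40); OW-C−OW-A = (-220, 220, +7.27).
Determinant of the coordinate differences = (-160)·220 − (-220)·(-35) = -42900.
∂h/∂x = [(+1.40)·220 − (+7.27)·(-35)] / -42900 = -0.01311
∂h/∂y = [(-160)·(+7.27) − (-220)·(+1.40)] / -42900 = +0.01993
|∇h| = √(-0.01311² + 0.01993²) = 0.02386
Seepage velocity v = K·i/n = 4.0 × 0.02386 / 0.15 = 0.6363 m/day.
t = 250 / 0.6363 = 392.9 days.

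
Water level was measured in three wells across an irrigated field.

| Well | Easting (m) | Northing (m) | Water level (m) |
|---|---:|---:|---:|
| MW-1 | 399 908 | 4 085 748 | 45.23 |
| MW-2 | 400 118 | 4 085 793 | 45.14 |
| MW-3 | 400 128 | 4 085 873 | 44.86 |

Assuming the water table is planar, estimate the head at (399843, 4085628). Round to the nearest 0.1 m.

45.6 m

Differences from MW-1: to MW-2 (Δx, Δy, Δh) = (210, 45, -0.09); to MW-3 = (220, 125, -0.37).
Solve a·Δx + b·Δy = Δh: det = 210·125 − 220·45 = 16350.
∂h/∂x = [(-0.09)·125 − (-0.37)·45] / 16350 = +0.0003303
∂h/∂y = [210·(-0.37) − 220·(-0.09)] / 16350 = -0.003541
h(399843, 4085628) = 45.23 + (+0.0003303)·(-65) + (-0.003541)·(-120) = 45.23 -0.021 +0.425 = 45.633 m.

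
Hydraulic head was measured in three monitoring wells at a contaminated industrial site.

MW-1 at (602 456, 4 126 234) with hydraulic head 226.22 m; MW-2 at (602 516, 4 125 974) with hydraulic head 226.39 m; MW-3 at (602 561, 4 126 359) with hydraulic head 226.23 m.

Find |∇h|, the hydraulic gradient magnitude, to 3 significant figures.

With h = a·x + b·y + c and MW-1 as origin, the differences give:
  60·a + (-260)·b = +0.17
  105·a + 125·b = +0.01
Eliminate b (×125 and ×(-260), subtract): 34800·a = 23.850 → a = ∂h/∂x = +0.0006853
Back-substitute: b = ∂h/∂y = -0.0004957.
|∇h| = √(0.0006853² + -0.0004957²) = 0.0008458

0.000846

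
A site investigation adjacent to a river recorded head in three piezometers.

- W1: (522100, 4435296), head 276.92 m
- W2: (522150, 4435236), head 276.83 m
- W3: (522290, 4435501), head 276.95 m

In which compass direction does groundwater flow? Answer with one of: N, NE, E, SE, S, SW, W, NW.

With h = a·x + b·y + c and W1 as origin, the differences give:
  50·a + (-60)·b = -0.09
  190·a + 205·b = +0.03
Eliminate b (×205 and ×(-60), subtract): 21650·a = -16.650 → a = ∂h/∂x = -0.0007691
Back-substitute: b = ∂h/∂y = +0.0008591.
Flow = −∇h = (+0.0007691 east, -0.0008591 north), which points southeast.

SE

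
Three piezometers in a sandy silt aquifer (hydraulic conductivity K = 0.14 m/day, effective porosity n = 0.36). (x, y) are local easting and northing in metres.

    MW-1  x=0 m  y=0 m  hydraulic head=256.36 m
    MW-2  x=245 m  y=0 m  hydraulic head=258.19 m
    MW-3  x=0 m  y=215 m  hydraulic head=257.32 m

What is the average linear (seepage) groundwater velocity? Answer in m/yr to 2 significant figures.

1.2 m/yr

∂h/∂x = (258.19 − 256.36) / (245 − 0) = +0.007469
∂h/∂y = (257.32 − 256.36) / (215 − 0) = +0.004465
|∇h| = √(0.007469² + 0.004465²) = 0.008702
Seepage velocity v = K·i/n = 0.14 × 0.008702 / 0.36 = 0.003384 m/day = 1.236 m/yr.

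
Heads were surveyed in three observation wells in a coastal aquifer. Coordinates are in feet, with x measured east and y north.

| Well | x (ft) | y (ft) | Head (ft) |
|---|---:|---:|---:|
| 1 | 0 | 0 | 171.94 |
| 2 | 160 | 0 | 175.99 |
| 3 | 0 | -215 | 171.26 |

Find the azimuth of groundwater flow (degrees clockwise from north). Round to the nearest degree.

263°

∂h/∂x = (175.99 − 171.94) / (160 − 0) = +0.02531
∂h/∂y = (171.26 − 171.94) / (-215 − 0) = +0.003163
Flow direction (−∇h) has components (-0.02531 E, -0.003163 N).
Azimuth = atan2(E, N) = atan2(-0.02531, -0.003163) = 262.9° ≈ 263°.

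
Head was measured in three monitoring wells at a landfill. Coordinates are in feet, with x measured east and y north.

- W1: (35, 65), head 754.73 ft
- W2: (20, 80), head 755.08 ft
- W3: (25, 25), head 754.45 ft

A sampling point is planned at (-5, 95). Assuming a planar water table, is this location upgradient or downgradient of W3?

With h = a·x + b·y + c and W1 as origin, the differences give:
  (-15)·a + 15·b = +0.35
  (-10)·a + (-40)·b = -0.28
Eliminate b (×(-40) and ×15, subtract): 750·a = -9.800 → a = ∂h/∂x = -0.01307
Back-substitute: b = ∂h/∂y = +0.01027.
Head at (-5, 95) = 754.73 + (-0.01307)·(-40) + (+0.01027)·(30) = 755.56 ft.
That is higher than the 754.45 ft at W3, so the point is upgradient.

upgradient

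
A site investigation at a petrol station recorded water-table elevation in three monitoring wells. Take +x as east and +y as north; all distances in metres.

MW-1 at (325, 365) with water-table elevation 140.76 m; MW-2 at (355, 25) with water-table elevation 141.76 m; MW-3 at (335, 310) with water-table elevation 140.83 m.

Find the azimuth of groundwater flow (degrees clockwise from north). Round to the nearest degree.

076°

Taking MW-1 as reference: MW-2−MW-1 = (30, -340, +1.00); MW-3−MW-1 = (10, -55, +0.07).
Solve a·Δx + b·Δy = Δh: det = 30·(-55) − 10·(-340) = 1750.
∂h/∂x = [(+1.00)·(-55) − (+0.07)·(-340)] / 1750 = -0.01783
∂h/∂y = [30·(+0.07) − 10·(+1.00)] / 1750 = -0.004514
Flow direction (−∇h) has components (+0.01783 E, +0.004514 N).
Azimuth = atan2(E, N) = atan2(+0.01783, +0.004514) = 75.8° ≈ 076°.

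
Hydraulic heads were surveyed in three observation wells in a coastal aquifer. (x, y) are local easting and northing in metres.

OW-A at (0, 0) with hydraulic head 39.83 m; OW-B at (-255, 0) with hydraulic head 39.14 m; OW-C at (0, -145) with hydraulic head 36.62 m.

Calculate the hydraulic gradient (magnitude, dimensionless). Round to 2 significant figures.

∂h/∂x = (39.14 − 39.83) / (-255 − 0) = +0.002706
∂h/∂y = (36.62 − 39.83) / (-145 − 0) = +0.02214
|∇h| = √(0.002706² + 0.02214²) = 0.0223

0.022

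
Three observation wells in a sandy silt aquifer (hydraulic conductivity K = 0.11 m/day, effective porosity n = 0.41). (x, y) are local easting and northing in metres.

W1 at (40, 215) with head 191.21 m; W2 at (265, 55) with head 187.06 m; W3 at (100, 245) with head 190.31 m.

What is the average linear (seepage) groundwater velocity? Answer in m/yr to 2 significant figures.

Taking W1 as reference: W2−W1 = (225, -160, -4.15); W3−W1 = (60, 30, -0.90).
Determinant of the coordinate differences = 225·30 − 60·(-160) = 16350.
∂h/∂x = [(-4.15)·30 − (-0.90)·(-160)] / 16350 = -0.01642
∂h/∂y = [225·(-0.90) − 60·(-4.15)] / 16350 = +0.002844
|∇h| = √(-0.01642² + 0.002844²) = 0.01666
Seepage velocity v = K·i/n = 0.11 × 0.01666 / 0.41 = 0.00447 m/day = 1.633 m/yr.

1.6 m/yr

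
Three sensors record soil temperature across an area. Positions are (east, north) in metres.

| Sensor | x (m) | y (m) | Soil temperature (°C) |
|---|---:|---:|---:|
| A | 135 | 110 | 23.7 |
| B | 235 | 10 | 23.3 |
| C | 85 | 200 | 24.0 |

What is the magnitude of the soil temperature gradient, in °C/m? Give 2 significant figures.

0.0029 °C/m

Three-point gradient (reference A): Δ to B = (100, -100, -0.4), Δ to C = (-50, 90, +0.3).
∂T/∂x = -0.001500, ∂T/∂y = +0.002500 (det = 4000).
|∇f| = √(-0.001500² + 0.002500²) = 0.002915 °C/m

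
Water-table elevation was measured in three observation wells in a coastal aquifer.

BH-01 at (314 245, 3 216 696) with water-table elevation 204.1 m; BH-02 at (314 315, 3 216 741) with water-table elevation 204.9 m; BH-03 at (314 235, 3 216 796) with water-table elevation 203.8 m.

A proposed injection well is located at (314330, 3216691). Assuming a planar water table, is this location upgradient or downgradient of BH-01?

Taking BH-01 as reference: BH-02−BH-01 = (70, 45, +0.8); BH-03−BH-01 = (-10, 100, -0.3).
Determinant of the coordinate differences = 70·100 − (-10)·45 = 7450.
∂h/∂x = [(+0.8)·100 − (-0.3)·45] / 7450 = +0.01255
∂h/∂y = [70·(-0.3) − (-10)·(+0.8)] / 7450 = -0.001745
Head at (314330, 3216691) = 204.1 + (+0.01255)·(85) + (-0.001745)·(-5) = 205.18 m.
That is higher than the 204.1 m at BH-01, so the point is upgradient.

upgradient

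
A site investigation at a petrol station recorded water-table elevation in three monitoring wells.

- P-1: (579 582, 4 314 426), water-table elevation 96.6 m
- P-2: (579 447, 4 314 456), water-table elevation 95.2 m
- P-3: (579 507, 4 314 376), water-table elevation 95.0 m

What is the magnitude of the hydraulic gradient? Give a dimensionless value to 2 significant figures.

0.018

Taking P-1 as reference: P-2−P-1 = (-135, 30, -1.4); P-3−P-1 = (-75, -50, -1.6).
Solve a·Δx + b·Δy = Δh: det = (-135)·(-50) − (-75)·30 = 9000.
∂h/∂x = [(-1.4)·(-50) − (-1.6)·30] / 9000 = +0.01311
∂h/∂y = [(-135)·(-1.6) − (-75)·(-1.4)] / 9000 = +0.01233
|∇h| = √(0.01311² + 0.01233²) = 0.018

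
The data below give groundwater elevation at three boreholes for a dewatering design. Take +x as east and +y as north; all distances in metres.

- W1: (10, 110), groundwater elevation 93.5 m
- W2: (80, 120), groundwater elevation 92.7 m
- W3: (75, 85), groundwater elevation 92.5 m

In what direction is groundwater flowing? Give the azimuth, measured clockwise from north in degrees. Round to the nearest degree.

121°

Differences from W1: to W2 (Δx, Δy, Δh) = (70, 10, -0.8); to W3 = (65, -25, -1.0).
Solve a·Δx + b·Δy = Δh: det = 70·(-25) − 65·10 = -2400.
∂h/∂x = [(-0.8)·(-25) − (-1.0)·10] / -2400 = -0.01250
∂h/∂y = [70·(-1.0) − 65·(-0.8)] / -2400 = +0.007500
Flow direction (−∇h) has components (+0.01250 E, -0.007500 N).
Azimuth = atan2(E, N) = atan2(+0.01250, -0.007500) = 121.0° ≈ 121°.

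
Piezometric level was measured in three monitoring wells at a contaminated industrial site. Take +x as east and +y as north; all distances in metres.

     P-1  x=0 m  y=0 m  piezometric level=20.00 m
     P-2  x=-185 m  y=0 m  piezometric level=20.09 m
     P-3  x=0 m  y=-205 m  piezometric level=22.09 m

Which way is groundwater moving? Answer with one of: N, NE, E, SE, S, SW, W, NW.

N

∂h/∂x = (20.09 − 20.00) / (-185 − 0) = -0.0004865
∂h/∂y = (22.09 − 20.00) / (-205 − 0) = -0.01020
Flow = −∇h = (+0.0004865 east, +0.01020 north), which points north.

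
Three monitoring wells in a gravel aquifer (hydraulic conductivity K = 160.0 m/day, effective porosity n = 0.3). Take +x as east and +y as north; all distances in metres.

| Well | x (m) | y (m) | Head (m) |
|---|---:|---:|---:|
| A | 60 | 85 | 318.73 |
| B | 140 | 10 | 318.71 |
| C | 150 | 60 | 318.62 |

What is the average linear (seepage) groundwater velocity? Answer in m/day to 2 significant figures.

1.2 m/day

With h = a·x + b·y + c and A as origin, the differences give:
  80·a + (-75)·b = -0.02
  90·a + (-25)·b = -0.11
Eliminate b (×(-25) and ×(-75), subtract): 4750·a = -7.750 → a = ∂h/∂x = -0.001632
Back-substitute: b = ∂h/∂y = -0.001474.
|∇h| = √(-0.001632² + -0.001474²) = 0.002199
Seepage velocity v = K·i/n = 160.0 × 0.002199 / 0.3 = 1.173 m/day.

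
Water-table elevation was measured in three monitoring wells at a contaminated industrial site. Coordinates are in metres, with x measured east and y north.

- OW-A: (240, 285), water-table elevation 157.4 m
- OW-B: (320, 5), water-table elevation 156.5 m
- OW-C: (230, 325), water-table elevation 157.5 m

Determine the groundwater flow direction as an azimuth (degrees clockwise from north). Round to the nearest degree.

With h = a·x + b·y + c and OW-A as origin, the differences give:
  80·a + (-280)·b = -0.9
  (-10)·a + 40·b = +0.1
Eliminate b (×40 and ×(-280), subtract): 400·a = -8.00 → a = ∂h/∂x = -0.02000
Back-substitute: b = ∂h/∂y = -0.002500.
Flow direction (−∇h) has components (+0.02000 E, +0.002500 N).
Azimuth = atan2(E, N) = atan2(+0.02000, +0.002500) = 82.9° ≈ 083°.

083°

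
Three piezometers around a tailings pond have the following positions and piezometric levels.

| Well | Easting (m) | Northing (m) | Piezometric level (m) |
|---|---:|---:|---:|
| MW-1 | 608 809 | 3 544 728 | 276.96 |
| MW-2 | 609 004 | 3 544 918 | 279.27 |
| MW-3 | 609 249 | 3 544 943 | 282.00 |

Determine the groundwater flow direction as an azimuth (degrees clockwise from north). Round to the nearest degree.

Differences from MW-1: to MW-2 (Δx, Δy, Δh) = (195, 190, +2.31); to MW-3 = (440, 215, +5.04).
Determinant of the coordinate differences = 195·215 − 440·190 = -41675.
∂h/∂x = [(+2.31)·215 − (+5.04)·190] / -41675 = +0.01106
∂h/∂y = [195·(+5.04) − 440·(+2.31)] / -41675 = +0.0008062
Flow direction (−∇h) has components (-0.01106 E, -0.0008062 N).
Azimuth = atan2(E, N) = atan2(-0.01106, -0.0008062) = 265.8° ≈ 266°.

266°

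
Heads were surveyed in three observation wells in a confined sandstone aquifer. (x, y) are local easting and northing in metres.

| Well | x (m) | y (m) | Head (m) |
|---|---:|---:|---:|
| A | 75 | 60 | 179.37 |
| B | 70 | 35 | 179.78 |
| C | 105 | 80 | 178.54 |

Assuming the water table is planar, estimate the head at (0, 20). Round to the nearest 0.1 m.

Differences from A: to B (Δx, Δy, Δh) = (-5, -25, +0.41); to C = (30, 20, -0.83).
Solve a·Δx + b·Δy = Δh: det = (-5)·20 − 30·(-25) = 650.
∂h/∂x = [(+0.41)·20 − (-0.83)·(-25)] / 650 = -0.01931
∂h/∂y = [(-5)·(-0.83) − 30·(+0.41)] / 650 = -0.01254
h(0, 20) = 179.37 + (-0.01931)·(-75) + (-0.01254)·(-40) = 179.37 +1.448 +0.502 = 181.320 m.

181.3 m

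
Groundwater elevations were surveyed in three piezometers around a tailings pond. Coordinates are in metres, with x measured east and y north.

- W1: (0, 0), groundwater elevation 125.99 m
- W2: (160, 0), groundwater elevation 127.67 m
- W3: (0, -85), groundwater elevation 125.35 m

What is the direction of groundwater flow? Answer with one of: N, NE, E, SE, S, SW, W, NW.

∂h/∂x = (127.67 − 125.99) / (160 − 0) = +0.01050
∂h/∂y = (125.35 − 125.99) / (-85 − 0) = +0.007529
Flow = −∇h = (-0.01050 east, -0.007529 north), which points southwest.

SW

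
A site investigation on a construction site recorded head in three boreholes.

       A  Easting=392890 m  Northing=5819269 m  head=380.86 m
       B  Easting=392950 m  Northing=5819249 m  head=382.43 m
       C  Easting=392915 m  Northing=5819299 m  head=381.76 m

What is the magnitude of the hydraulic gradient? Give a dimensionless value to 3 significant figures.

Differences from A: to B (Δx, Δy, Δh) = (60, -20, +1.57); to C = (25, 30, +0.90).
Solve a·Δx + b·Δy = Δh: det = 60·30 − 25·(-20) = 2300.
∂h/∂x = [(+1.57)·30 − (+0.90)·(-20)] / 2300 = +0.02830
∂h/∂y = [60·(+0.90) − 25·(+1.57)] / 2300 = +0.006413
|∇h| = √(0.02830² + 0.006413²) = 0.02902

0.0290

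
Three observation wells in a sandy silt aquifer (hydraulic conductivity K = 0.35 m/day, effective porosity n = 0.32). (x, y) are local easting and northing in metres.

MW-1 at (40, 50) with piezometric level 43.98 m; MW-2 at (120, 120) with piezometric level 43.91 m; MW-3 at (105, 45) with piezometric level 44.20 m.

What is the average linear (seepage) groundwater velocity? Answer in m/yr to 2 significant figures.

With h = a·x + b·y + c and MW-1 as origin, the differences give:
  80·a + 70·b = -0.07
  65·a + (-5)·b = +0.22
Eliminate b (×(-5) and ×70, subtract): -4950·a = -15.050 → a = ∂h/∂x = +0.003040
Back-substitute: b = ∂h/∂y = -0.004475.
|∇h| = √(0.003040² + -0.004475²) = 0.00541
Seepage velocity v = K·i/n = 0.35 × 0.00541 / 0.32 = 0.005917 m/day = 2.161 m/yr.

2.2 m/yr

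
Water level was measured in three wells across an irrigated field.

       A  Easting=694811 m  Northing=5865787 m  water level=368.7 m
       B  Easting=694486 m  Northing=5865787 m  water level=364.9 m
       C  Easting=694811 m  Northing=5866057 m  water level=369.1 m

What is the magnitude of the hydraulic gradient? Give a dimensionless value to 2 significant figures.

∂h/∂x = (364.9 − 368.7) / (694486 − 694811) = +0.01169
∂h/∂y = (369.1 − 368.7) / (5866057 − 5865787) = +0.001481
|∇h| = √(0.01169² + 0.001481²) = 0.01178

0.012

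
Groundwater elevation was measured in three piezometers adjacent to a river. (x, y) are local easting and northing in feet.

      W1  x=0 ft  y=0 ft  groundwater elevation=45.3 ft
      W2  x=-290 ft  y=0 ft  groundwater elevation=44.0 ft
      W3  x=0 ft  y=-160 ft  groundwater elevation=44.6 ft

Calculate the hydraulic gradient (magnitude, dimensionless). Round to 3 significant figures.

∂h/∂x = (44.0 − 45.3) / (-290 − 0) = +0.004483
∂h/∂y = (44.6 − 45.3) / (-160 − 0) = +0.004375
|∇h| = √(0.004483² + 0.004375²) = 0.006264

0.00626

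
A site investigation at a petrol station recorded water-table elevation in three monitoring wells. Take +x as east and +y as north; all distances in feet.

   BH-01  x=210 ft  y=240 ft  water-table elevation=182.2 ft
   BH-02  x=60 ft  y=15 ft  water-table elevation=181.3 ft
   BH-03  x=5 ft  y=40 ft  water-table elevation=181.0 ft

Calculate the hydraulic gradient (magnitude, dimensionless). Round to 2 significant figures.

0.0056

Taking BH-01 as reference: BH-02−BH-01 = (-150, -225, -0.9); BH-03−BH-01 = (-205, -200, -1.2).
Solve a·Δx + b·Δy = Δh: det = (-150)·(-200) − (-205)·(-225) = -16125.
∂h/∂x = [(-0.9)·(-200) − (-1.2)·(-225)] / -16125 = +0.005581
∂h/∂y = [(-150)·(-1.2) − (-205)·(-0.9)] / -16125 = +0.0002791
|∇h| = √(0.005581² + 0.0002791²) = 0.005588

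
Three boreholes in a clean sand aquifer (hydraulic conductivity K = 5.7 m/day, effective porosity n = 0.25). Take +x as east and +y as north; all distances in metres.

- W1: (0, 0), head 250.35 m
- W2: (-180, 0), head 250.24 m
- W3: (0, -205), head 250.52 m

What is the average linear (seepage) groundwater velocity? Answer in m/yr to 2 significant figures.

∂h/∂x = (250.24 − 250.35) / (-180 − 0) = +0.0006111
∂h/∂y = (250.52 − 250.35) / (-205 − 0) = -0.0008293
|∇h| = √(0.0006111² + -0.0008293²) = 0.00103
Seepage velocity v = K·i/n = 5.7 × 0.00103 / 0.25 = 0.02348 m/day = 8.576 m/yr.

8.6 m/yr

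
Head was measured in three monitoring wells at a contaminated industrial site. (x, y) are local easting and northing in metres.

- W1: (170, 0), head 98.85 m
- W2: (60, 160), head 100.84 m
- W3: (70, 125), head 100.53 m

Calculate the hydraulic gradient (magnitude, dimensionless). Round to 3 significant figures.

0.0109

Taking W1 as reference: W2−W1 = (-110, 160, +1.99); W3−W1 = (-100, 125, +1.68).
Solve a·Δx + b·Δy = Δh: det = (-110)·125 − (-100)·160 = 2250.
∂h/∂x = [(+1.99)·125 − (+1.68)·160] / 2250 = -0.008911
∂h/∂y = [(-110)·(+1.68) − (-100)·(+1.99)] / 2250 = +0.006311
|∇h| = √(-0.008911² + 0.006311²) = 0.01092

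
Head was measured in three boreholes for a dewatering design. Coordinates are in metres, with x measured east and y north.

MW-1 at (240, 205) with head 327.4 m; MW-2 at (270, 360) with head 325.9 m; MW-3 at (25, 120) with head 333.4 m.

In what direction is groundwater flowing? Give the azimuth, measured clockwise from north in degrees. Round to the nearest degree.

Three-point gradient (reference MW-1): Δ to MW-2 = (30, 155, -1.5), Δ to MW-3 = (-215, -85, +6.0).
∂h/∂x = -0.02608, ∂h/∂y = -0.004630 (det = 30775).
Flow direction (−∇h) has components (+0.02608 E, +0.004630 N).
Azimuth = atan2(E, N) = atan2(+0.02608, +0.004630) = 79.9° ≈ 080°.

080°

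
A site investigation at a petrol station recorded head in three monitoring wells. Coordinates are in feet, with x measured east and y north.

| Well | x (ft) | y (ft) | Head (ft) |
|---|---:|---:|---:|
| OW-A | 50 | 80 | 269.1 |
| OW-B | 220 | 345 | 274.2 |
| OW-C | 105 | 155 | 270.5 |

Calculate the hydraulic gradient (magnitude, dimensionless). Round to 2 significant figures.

Taking OW-A as reference: OW-B−OW-A = (170, 265, +5.1); OW-C−OW-A = (55, 75, +1.4).
Solve a·Δx + b·Δy = Δh: det = 170·75 − 55·265 = -1825.
∂h/∂x = [(+5.1)·75 − (+1.4)·265] / -1825 = -0.006301
∂h/∂y = [170·(+1.4) − 55·(+5.1)] / -1825 = +0.02329
|∇h| = √(-0.006301² + 0.02329²) = 0.02413

0.024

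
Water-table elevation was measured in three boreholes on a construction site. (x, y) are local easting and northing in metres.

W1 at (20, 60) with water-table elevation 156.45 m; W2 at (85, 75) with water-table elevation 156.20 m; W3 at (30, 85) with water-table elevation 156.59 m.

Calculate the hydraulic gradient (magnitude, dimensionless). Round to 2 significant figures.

Taking W1 as reference: W2−W1 = (65, 15, -0.25); W3−W1 = (10, 25, +0.14).
Solve a·Δx + b·Δy = Δh: det = 65·25 − 10·15 = 1475.
∂h/∂x = [(-0.25)·25 − (+0.14)·15] / 1475 = -0.005661
∂h/∂y = [65·(+0.14) − 10·(-0.25)] / 1475 = +0.007864
|∇h| = √(-0.005661² + 0.007864²) = 0.00969

0.0097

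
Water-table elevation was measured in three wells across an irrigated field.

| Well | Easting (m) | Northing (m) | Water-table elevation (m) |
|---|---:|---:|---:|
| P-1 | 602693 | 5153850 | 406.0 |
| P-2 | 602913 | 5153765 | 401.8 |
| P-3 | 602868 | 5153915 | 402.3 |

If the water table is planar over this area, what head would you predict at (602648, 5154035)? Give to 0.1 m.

406.4 m

With h = a·x + b·y + c and P-1 as origin, the differences give:
  220·a + (-85)·b = -4.2
  175·a + 65·b = -3.7
Eliminate b (×65 and ×(-85), subtract): 29175·a = -587.50 → a = ∂h/∂x = -0.02014
Back-substitute: b = ∂h/∂y = -0.002708.
h(602648, 5154035) = 406.0 + (-0.02014)·(-45) + (-0.002708)·(185) = 406.0 +0.906 -0.501 = 406.405 m.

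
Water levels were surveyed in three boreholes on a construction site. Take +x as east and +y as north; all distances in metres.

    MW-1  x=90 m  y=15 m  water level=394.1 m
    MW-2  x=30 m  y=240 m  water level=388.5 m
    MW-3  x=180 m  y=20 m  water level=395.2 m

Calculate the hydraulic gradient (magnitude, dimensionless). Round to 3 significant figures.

With h = a·x + b·y + c and MW-1 as origin, the differences give:
  (-60)·a + 225·b = -5.6
  90·a + 5·b = +1.1
Eliminate b (×5 and ×225, subtract): -20550·a = -275.50 → a = ∂h/∂x = +0.01341
Back-substitute: b = ∂h/∂y = -0.02131.
|∇h| = √(0.01341² + -0.02131²) = 0.02518

0.0252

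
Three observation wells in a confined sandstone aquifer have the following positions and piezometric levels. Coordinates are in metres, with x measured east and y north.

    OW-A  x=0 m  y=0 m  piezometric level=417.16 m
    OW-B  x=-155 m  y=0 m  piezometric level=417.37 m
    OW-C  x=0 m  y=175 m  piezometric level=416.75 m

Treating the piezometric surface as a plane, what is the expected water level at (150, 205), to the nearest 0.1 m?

∂h/∂x = (417.37 − 417.16) / (-155 − 0) = -0.001355
∂h/∂y = (416.75 − 417.16) / (175 − 0) = -0.002343
h(150, 205) = 417.16 + (-0.001355)·(150) + (-0.002343)·(205) = 417.16 -0.203 -0.480 = 416.476 m.

416.5 m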